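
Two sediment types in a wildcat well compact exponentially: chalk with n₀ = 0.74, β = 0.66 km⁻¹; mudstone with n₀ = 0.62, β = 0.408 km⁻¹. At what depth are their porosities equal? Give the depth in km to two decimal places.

0.70 km

Set n₀ₐ e^(−βₐZ) = n₀ᵦ e^(−βᵦZ) ⇒ ln(n₀ₐ/n₀ᵦ) = (βₐ − βᵦ)·Z
Z = ln(0.74/0.62) / (0.66 − 0.408) = 0.1769 / 0.252 = 0.702 km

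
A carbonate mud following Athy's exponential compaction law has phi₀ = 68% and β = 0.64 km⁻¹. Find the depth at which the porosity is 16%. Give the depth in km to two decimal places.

Invert Athy's law: Z = ln(phi₀/phi) / β
Z = ln(0.68/0.16) / 0.64 = ln(4.25) / 0.64 = 1.4469 / 0.64 = 2.261 km

2.26 km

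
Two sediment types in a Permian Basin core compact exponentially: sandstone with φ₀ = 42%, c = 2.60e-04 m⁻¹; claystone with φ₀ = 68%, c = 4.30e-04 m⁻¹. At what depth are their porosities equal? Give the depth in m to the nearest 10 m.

Working in km (1 km = 1000 m; c in km⁻¹ = c in m⁻¹ × 1000):
Set φ₀ₐ e^(−cₐz) = φ₀ᵦ e^(−cᵦz) ⇒ ln(φ₀ₐ/φ₀ᵦ) = (cₐ − cᵦ)·z
z = ln(0.42/0.68) / (0.26 − 0.43) = -0.4818 / -0.17 = 2.834 km

2830 m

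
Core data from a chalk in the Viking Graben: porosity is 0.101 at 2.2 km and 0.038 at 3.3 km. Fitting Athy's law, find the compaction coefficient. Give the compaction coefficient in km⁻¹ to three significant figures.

0.889 km⁻¹

Athy: n(d) = n₀ e^(−kd) ⇒ n₁/n₂ = e^{k(d₂−d₁)} ⇒ k = ln(n₁/n₂)/(d₂−d₁)
k = ln(0.101/0.038) / (3.3 − 2.2) = ln(2.658) / 1.1 = 0.9775 / 1.1 = 0.8887 km⁻¹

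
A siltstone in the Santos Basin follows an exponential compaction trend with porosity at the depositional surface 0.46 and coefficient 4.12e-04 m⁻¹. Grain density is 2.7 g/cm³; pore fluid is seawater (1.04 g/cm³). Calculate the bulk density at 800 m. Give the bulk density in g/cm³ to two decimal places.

2.15 g/cm³

Working in km (1 km = 1000 m; β in km⁻¹ = β in m⁻¹ × 1000):
Porosity at depth: phi = 0.46·exp(−0.412×0.8) = 0.46×0.7192 = 0.3308
Bulk density: ρ_b = (1−phi)ρ_g + phi·ρ_f = 0.6692×2.7 + 0.3308×1.04
       = 1.807 + 0.344 = 2.151 g/cm³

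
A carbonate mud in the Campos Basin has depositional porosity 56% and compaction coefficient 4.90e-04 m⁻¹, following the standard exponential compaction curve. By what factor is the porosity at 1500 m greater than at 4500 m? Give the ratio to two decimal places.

Working in km (1 km = 1000 m; c in km⁻¹ = c in m⁻¹ × 1000):
phi(d₁)/phi(d₂) = e^(−c·d₁)/e^(−c·d₂) = e^{c(d₂−d₁)}
= exp(0.49 × 3) = exp(1.47) = 4.3492

4.35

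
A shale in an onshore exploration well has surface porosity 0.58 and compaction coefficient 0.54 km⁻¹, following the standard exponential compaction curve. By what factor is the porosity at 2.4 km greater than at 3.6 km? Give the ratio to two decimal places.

phi(d₁)/phi(d₂) = e^(−c·d₁)/e^(−c·d₂) = e^{c(d₂−d₁)}
= exp(0.54 × 1.2) = exp(0.648) = 1.9117

1.91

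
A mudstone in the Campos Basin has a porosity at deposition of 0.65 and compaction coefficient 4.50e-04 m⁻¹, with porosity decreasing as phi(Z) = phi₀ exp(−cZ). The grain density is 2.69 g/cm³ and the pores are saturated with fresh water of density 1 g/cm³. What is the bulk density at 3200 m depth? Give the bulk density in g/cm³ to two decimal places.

Working in km (1 km = 1000 m; c in km⁻¹ = c in m⁻¹ × 1000):
Porosity at depth: phi = 0.65·exp(−0.45×3.2) = 0.65×0.2369 = 0.1540
Bulk density: ρ_b = (1−phi)ρ_g + phi·ρ_f = 0.8460×2.69 + 0.1540×1
       = 2.276 + 0.154 = 2.430 g/cm³

2.43 g/cm³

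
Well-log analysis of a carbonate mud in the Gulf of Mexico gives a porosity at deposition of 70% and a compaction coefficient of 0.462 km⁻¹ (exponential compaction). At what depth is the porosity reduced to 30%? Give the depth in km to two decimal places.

Invert Athy's law: Z = ln(n₀/n) / β
Z = ln(0.7/0.3) / 0.462 = ln(2.333) / 0.462 = 0.8473 / 0.462 = 1.834 km

1.83 km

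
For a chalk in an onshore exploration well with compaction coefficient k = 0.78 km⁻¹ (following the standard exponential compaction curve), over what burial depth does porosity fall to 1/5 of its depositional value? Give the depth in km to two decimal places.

2.06 km

φ/φ₀ = 1/5 ⇒ exp(−k·Z) = 1/5 ⇒ Z = ln(5) / k
Z = 1.6094 / 0.78 = 2.063 km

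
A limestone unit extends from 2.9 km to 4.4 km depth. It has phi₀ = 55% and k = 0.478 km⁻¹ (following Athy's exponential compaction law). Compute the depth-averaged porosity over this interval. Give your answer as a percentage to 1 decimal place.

⟨phi⟩ = (1/(Z₂−Z₁)) ∫ phi₀ e^(−kZ) dZ = phi₀·(e^(−k·Z₁) − e^(−k·Z₂)) / (k·(Z₂−Z₁))
e^(−0.478×2.9) = 0.2500; e^(−0.478×4.4) = 0.1221
⟨phi⟩ = 0.55 × (0.2500 − 0.1221) / (0.478 × 1.5) = 0.55 × 0.1785 = 0.0982

9.8%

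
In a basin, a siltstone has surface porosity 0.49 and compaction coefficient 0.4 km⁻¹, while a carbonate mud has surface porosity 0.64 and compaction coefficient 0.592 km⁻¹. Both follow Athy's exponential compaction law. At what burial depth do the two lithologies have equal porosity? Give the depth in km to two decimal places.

Set φ₀ₐ e^(−cₐd) = φ₀ᵦ e^(−cᵦd) ⇒ ln(φ₀ₐ/φ₀ᵦ) = (cₐ − cᵦ)·d
d = ln(0.49/0.64) / (0.4 − 0.592) = -0.2671 / -0.192 = 1.391 km

1.39 km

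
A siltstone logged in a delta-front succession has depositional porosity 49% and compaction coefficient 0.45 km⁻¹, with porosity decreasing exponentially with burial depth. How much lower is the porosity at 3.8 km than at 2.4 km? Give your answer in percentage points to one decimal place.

7.8 percentage points

n(2.4) = 0.49·e^(−0.45×2.4) = 0.1664
n(3.8) = 0.49·e^(−0.45×3.8) = 0.0886
Δn = 0.1664 − 0.0886 = 0.0778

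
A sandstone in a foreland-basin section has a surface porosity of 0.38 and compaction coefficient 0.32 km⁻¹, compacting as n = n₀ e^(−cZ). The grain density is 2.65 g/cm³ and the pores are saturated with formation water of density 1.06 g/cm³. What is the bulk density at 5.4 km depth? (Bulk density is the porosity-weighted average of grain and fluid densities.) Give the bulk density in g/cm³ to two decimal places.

2.54 g/cm³

Porosity at depth: n = 0.38·exp(−0.32×5.4) = 0.38×0.1776 = 0.0675
Bulk density: ρ_b = (1−n)ρ_g + n·ρ_f = 0.9325×2.65 + 0.0675×1.06
       = 2.471 + 0.072 = 2.543 g/cm³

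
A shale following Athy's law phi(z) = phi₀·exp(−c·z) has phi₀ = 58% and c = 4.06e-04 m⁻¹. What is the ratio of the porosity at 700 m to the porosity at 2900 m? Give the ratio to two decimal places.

2.44

Working in km (1 km = 1000 m; c in km⁻¹ = c in m⁻¹ × 1000):
phi(z₁)/phi(z₂) = e^(−c·z₁)/e^(−c·z₂) = e^{c(z₂−z₁)}
= exp(0.406 × 2.2) = exp(0.8932) = 2.4429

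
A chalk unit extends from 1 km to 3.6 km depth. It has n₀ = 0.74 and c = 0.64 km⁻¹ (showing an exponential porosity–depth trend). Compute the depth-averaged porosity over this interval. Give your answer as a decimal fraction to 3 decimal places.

0.190

⟨n⟩ = (1/(d₂−d₁)) ∫ n₀ e^(−cd) dd = n₀·(e^(−c·d₁) − e^(−c·d₂)) / (c·(d₂−d₁))
e^(−0.64×1) = 0.5273; e^(−0.64×3.6) = 0.0999
⟨n⟩ = 0.74 × (0.5273 − 0.0999) / (0.64 × 2.6) = 0.74 × 0.2569 = 0.1901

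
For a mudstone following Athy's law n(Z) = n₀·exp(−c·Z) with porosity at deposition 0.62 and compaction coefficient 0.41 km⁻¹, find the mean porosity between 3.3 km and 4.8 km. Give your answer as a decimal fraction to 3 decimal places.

0.120

⟨n⟩ = (1/(Z₂−Z₁)) ∫ n₀ e^(−cZ) dZ = n₀·(e^(−c·Z₁) − e^(−c·Z₂)) / (c·(Z₂−Z₁))
e^(−0.41×3.3) = 0.2585; e^(−0.41×4.8) = 0.1397
⟨n⟩ = 0.62 × (0.2585 − 0.1397) / (0.41 × 1.5) = 0.62 × 0.1931 = 0.1197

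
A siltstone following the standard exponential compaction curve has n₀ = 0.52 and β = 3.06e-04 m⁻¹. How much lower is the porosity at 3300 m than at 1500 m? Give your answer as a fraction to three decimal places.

Working in km (1 km = 1000 m; β in km⁻¹ = β in m⁻¹ × 1000):
n(1.5) = 0.52·e^(−0.306×1.5) = 0.3286
n(3.3) = 0.52·e^(−0.306×3.3) = 0.1894
Δn = 0.3286 − 0.1894 = 0.1392

0.139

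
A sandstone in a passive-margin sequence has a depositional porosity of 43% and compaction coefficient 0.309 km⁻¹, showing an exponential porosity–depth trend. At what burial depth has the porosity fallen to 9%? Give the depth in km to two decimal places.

Invert Athy's law: z = ln(n₀/n) / k
z = ln(0.43/0.09) / 0.309 = ln(4.778) / 0.309 = 1.5640 / 0.309 = 5.061 km

5.06 km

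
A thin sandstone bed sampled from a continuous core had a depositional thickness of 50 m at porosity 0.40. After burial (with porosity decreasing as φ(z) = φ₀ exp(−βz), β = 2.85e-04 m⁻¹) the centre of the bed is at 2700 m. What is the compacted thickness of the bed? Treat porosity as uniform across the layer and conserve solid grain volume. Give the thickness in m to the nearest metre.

37 m

Working in km (1 km = 1000 m; β in km⁻¹ = β in m⁻¹ × 1000):
Porosity at 2.7 km: φ = 0.4·exp(−0.285×2.7) = 0.1853
Solid-volume conservation: h(1−φ) = h₀(1−φ₀) ⇒ h = h₀·(1−φ₀)/(1−φ)
h = 0.05 × (1 − 0.4)/(1 − 0.1853) = 0.05 × 0.7365 = 0.0368 km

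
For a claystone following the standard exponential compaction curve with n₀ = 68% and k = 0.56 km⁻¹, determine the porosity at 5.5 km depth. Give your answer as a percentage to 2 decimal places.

3.13%

n = n₀·exp(−k·d) = 0.68 × exp(−0.56 × 5.5) = 0.68 × exp(−3.08)
  = 0.68 × 0.0460 = 0.0313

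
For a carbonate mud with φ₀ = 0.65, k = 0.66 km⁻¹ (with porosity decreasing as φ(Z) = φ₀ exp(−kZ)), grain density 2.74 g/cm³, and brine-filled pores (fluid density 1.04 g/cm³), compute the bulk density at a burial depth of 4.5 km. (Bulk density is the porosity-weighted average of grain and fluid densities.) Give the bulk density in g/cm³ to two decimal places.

Porosity at depth: φ = 0.65·exp(−0.66×4.5) = 0.65×0.0513 = 0.0333
Bulk density: ρ_b = (1−φ)ρ_g + φ·ρ_f = 0.9667×2.74 + 0.0333×1.04
       = 2.649 + 0.035 = 2.683 g/cm³

2.68 g/cm³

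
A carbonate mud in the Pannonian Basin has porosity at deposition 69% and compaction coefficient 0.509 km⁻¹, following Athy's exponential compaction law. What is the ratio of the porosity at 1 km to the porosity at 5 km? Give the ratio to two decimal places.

7.66

n(d₁)/n(d₂) = e^(−k·d₁)/e^(−k·d₂) = e^{k(d₂−d₁)}
= exp(0.509 × 4) = exp(2.036) = 7.6599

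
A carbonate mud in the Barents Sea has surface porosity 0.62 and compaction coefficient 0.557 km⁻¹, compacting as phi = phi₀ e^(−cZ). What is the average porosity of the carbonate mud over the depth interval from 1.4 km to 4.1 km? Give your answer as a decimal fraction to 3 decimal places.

0.147

⟨phi⟩ = (1/(Z₂−Z₁)) ∫ phi₀ e^(−cZ) dZ = phi₀·(e^(−c·Z₁) − e^(−c·Z₂)) / (c·(Z₂−Z₁))
e^(−0.557×1.4) = 0.4585; e^(−0.557×4.1) = 0.1019
⟨phi⟩ = 0.62 × (0.4585 − 0.1019) / (0.557 × 2.7) = 0.62 × 0.2371 = 0.1470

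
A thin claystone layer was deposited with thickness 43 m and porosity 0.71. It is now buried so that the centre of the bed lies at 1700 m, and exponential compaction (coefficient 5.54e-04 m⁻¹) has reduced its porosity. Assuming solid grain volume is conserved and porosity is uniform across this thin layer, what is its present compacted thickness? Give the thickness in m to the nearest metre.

17 m

Working in km (1 km = 1000 m; c in km⁻¹ = c in m⁻¹ × 1000):
Porosity at 1.7 km: n = 0.71·exp(−0.554×1.7) = 0.2768
Solid-volume conservation: h(1−n) = h₀(1−n₀) ⇒ h = h₀·(1−n₀)/(1−n)
h = 0.043 × (1 − 0.71)/(1 − 0.2768) = 0.043 × 0.4010 = 0.0172 km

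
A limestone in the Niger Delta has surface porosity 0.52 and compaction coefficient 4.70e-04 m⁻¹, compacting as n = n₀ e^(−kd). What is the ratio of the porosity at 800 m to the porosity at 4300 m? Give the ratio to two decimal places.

Working in km (1 km = 1000 m; k in km⁻¹ = k in m⁻¹ × 1000):
n(d₁)/n(d₂) = e^(−k·d₁)/e^(−k·d₂) = e^{k(d₂−d₁)}
= exp(0.47 × 3.5) = exp(1.645) = 5.1810

5.18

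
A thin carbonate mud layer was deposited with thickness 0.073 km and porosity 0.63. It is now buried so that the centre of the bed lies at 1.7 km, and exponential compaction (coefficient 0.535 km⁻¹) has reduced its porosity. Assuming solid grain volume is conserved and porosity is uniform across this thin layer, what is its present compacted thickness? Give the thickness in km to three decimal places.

0.036 km

Porosity at 1.7 km: n = 0.63·exp(−0.535×1.7) = 0.2537
Solid-volume conservation: h(1−n) = h₀(1−n₀) ⇒ h = h₀·(1−n₀)/(1−n)
h = 0.073 × (1 − 0.63)/(1 − 0.2537) = 0.073 × 0.4958 = 0.0362 km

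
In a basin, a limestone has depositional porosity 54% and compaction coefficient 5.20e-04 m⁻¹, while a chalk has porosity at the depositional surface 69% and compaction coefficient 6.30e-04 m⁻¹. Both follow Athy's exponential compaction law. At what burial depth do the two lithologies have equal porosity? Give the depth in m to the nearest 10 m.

Working in km (1 km = 1000 m; β in km⁻¹ = β in m⁻¹ × 1000):
Set phi₀ₐ e^(−βₐZ) = phi₀ᵦ e^(−βᵦZ) ⇒ ln(phi₀ₐ/phi₀ᵦ) = (βₐ − βᵦ)·Z
Z = ln(0.54/0.69) / (0.52 − 0.63) = -0.2451 / -0.11 = 2.228 km

2230 m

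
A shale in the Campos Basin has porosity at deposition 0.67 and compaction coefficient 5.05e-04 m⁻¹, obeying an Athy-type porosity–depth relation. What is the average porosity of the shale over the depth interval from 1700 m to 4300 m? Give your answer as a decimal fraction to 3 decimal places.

Working in km (1 km = 1000 m; k in km⁻¹ = k in m⁻¹ × 1000):
⟨phi⟩ = (1/(z₂−z₁)) ∫ phi₀ e^(−kz) dz = phi₀·(e^(−k·z₁) − e^(−k·z₂)) / (k·(z₂−z₁))
e^(−0.505×1.7) = 0.4238; e^(−0.505×4.3) = 0.1140
⟨phi⟩ = 0.67 × (0.4238 − 0.1140) / (0.505 × 2.6) = 0.67 × 0.2359 = 0.1581

0.158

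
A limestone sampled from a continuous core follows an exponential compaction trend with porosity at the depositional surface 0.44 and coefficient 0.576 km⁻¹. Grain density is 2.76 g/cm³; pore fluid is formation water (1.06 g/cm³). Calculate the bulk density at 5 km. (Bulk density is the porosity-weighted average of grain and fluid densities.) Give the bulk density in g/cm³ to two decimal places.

Porosity at depth: phi = 0.44·exp(−0.576×5) = 0.44×0.0561 = 0.0247
Bulk density: ρ_b = (1−phi)ρ_g + phi·ρ_f = 0.9753×2.76 + 0.0247×1.06
       = 2.692 + 0.026 = 2.718 g/cm³

2.72 g/cm³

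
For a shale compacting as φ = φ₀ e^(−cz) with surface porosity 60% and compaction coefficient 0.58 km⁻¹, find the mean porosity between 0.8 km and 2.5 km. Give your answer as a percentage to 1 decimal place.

⟨φ⟩ = (1/(z₂−z₁)) ∫ φ₀ e^(−cz) dz = φ₀·(e^(−c·z₁) − e^(−c·z₂)) / (c·(z₂−z₁))
e^(−0.58×0.8) = 0.6288; e^(−0.58×2.5) = 0.2346
⟨φ⟩ = 0.6 × (0.6288 − 0.2346) / (0.58 × 1.7) = 0.6 × 0.3998 = 0.2399

24.0%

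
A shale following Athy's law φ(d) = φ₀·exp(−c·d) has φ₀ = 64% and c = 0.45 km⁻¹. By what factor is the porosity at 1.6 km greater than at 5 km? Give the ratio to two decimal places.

φ(d₁)/φ(d₂) = e^(−c·d₁)/e^(−c·d₂) = e^{c(d₂−d₁)}
= exp(0.45 × 3.4) = exp(1.53) = 4.6182

4.62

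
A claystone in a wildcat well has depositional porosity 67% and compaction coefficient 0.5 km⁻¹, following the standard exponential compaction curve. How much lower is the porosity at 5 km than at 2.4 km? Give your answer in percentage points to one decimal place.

14.7 percentage points

n(2.4) = 0.67·e^(−0.5×2.4) = 0.2018
n(5) = 0.67·e^(−0.5×5) = 0.0550
Δn = 0.2018 − 0.0550 = 0.1468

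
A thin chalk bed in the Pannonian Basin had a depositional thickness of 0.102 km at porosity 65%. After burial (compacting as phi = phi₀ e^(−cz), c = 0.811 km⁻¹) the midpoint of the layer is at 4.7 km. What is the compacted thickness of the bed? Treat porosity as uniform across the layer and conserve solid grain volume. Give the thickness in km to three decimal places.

0.036 km

Porosity at 4.7 km: phi = 0.65·exp(−0.811×4.7) = 0.0144
Solid-volume conservation: h(1−phi) = h₀(1−phi₀) ⇒ h = h₀·(1−phi₀)/(1−phi)
h = 0.102 × (1 − 0.65)/(1 − 0.0144) = 0.102 × 0.3551 = 0.0362 km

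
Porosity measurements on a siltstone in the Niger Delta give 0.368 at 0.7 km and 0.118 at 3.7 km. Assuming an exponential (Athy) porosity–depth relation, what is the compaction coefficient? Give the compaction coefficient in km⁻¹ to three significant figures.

0.379 km⁻¹

Athy: n(d) = n₀ e^(−βd) ⇒ n₁/n₂ = e^{β(d₂−d₁)} ⇒ β = ln(n₁/n₂)/(d₂−d₁)
β = ln(0.368/0.118) / (3.7 − 0.7) = ln(3.119) / 3 = 1.1374 / 3 = 0.3791 km⁻¹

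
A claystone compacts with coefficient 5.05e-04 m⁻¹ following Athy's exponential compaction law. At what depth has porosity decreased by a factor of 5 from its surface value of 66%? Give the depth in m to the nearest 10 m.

Working in km (1 km = 1000 m; k in km⁻¹ = k in m⁻¹ × 1000):
phi/phi₀ = 1/5 ⇒ exp(−k·Z) = 1/5 ⇒ Z = ln(5) / k
Z = 1.6094 / 0.505 = 3.187 km

3190 m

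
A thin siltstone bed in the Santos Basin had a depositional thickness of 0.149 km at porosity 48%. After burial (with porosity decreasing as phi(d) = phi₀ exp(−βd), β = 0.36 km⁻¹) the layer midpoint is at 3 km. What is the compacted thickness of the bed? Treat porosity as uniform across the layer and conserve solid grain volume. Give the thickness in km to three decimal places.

0.093 km

Porosity at 3 km: phi = 0.48·exp(−0.36×3) = 0.1630
Solid-volume conservation: h(1−phi) = h₀(1−phi₀) ⇒ h = h₀·(1−phi₀)/(1−phi)
h = 0.149 × (1 − 0.48)/(1 − 0.1630) = 0.149 × 0.6213 = 0.0926 km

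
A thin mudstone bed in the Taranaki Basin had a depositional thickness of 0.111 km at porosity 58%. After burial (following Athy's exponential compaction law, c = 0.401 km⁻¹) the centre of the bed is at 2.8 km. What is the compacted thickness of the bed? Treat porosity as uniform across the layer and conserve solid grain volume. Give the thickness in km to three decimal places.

Porosity at 2.8 km: phi = 0.58·exp(−0.401×2.8) = 0.1887
Solid-volume conservation: h(1−phi) = h₀(1−phi₀) ⇒ h = h₀·(1−phi₀)/(1−phi)
h = 0.111 × (1 − 0.58)/(1 − 0.1887) = 0.111 × 0.5177 = 0.0575 km

0.057 km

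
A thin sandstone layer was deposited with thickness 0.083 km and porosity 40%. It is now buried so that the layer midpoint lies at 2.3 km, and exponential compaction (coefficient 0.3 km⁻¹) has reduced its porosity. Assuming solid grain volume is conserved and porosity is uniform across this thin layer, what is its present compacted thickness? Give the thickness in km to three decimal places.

Porosity at 2.3 km: n = 0.4·exp(−0.3×2.3) = 0.2006
Solid-volume conservation: h(1−n) = h₀(1−n₀) ⇒ h = h₀·(1−n₀)/(1−n)
h = 0.083 × (1 − 0.4)/(1 − 0.2006) = 0.083 × 0.7506 = 0.0623 km

0.062 km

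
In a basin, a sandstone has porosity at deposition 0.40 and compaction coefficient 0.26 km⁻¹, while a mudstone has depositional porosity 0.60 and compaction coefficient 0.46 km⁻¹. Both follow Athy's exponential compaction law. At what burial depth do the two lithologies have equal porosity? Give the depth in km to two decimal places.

Set φ₀ₐ e^(−βₐd) = φ₀ᵦ e^(−βᵦd) ⇒ ln(φ₀ₐ/φ₀ᵦ) = (βₐ − βᵦ)·d
d = ln(0.4/0.6) / (0.26 − 0.46) = -0.4055 / -0.2 = 2.027 km

2.03 km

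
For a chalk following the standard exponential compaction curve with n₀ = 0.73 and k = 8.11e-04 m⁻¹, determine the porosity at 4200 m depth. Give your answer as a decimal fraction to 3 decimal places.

0.024

Working in km (1 km = 1000 m; k in km⁻¹ = k in m⁻¹ × 1000):
n = n₀·exp(−k·z) = 0.73 × exp(−0.811 × 4.2) = 0.73 × exp(−3.406)
  = 0.73 × 0.0332 = 0.0242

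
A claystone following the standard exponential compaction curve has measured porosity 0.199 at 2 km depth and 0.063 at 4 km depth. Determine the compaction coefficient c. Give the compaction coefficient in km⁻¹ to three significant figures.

0.575 km⁻¹

Athy: φ(d) = φ₀ e^(−cd) ⇒ φ₁/φ₂ = e^{c(d₂−d₁)} ⇒ c = ln(φ₁/φ₂)/(d₂−d₁)
c = ln(0.199/0.063) / (4 − 2) = ln(3.159) / 2 = 1.1502 / 2 = 0.5751 km⁻¹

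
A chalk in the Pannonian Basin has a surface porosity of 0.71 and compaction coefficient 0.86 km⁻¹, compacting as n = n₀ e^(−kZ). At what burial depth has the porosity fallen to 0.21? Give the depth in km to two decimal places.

Invert Athy's law: Z = ln(n₀/n) / k
Z = ln(0.71/0.21) / 0.86 = ln(3.381) / 0.86 = 1.2182 / 0.86 = 1.416 km

1.42 km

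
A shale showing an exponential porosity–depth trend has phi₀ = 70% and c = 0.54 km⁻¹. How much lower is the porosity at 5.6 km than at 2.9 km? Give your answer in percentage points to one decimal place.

11.2 percentage points

phi(2.9) = 0.7·e^(−0.54×2.9) = 0.1462
phi(5.6) = 0.7·e^(−0.54×5.6) = 0.0340
Δphi = 0.1462 − 0.0340 = 0.1122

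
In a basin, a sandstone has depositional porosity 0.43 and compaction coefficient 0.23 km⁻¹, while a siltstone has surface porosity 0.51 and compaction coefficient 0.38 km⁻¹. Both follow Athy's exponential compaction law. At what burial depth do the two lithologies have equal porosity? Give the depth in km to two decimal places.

1.14 km

Set phi₀ₐ e^(−kₐz) = phi₀ᵦ e^(−kᵦz) ⇒ ln(phi₀ₐ/phi₀ᵦ) = (kₐ − kᵦ)·z
z = ln(0.43/0.51) / (0.23 − 0.38) = -0.1706 / -0.15 = 1.138 km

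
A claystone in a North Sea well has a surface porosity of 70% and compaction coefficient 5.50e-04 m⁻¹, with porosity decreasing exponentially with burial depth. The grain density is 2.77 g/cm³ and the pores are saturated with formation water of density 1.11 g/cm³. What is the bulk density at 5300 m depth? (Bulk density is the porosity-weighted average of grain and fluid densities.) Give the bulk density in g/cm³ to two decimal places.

Working in km (1 km = 1000 m; k in km⁻¹ = k in m⁻¹ × 1000):
Porosity at depth: n = 0.7·exp(−0.55×5.3) = 0.7×0.0542 = 0.0379
Bulk density: ρ_b = (1−n)ρ_g + n·ρ_f = 0.9621×2.77 + 0.0379×1.11
       = 2.665 + 0.042 = 2.707 g/cm³

2.71 g/cm³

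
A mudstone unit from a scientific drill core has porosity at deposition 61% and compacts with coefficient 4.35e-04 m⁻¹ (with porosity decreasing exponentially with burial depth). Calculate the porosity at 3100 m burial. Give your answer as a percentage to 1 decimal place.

Working in km (1 km = 1000 m; β in km⁻¹ = β in m⁻¹ × 1000):
n = n₀·exp(−β·d) = 0.61 × exp(−0.435 × 3.1) = 0.61 × exp(−1.349)
  = 0.61 × 0.2596 = 0.1584

15.8%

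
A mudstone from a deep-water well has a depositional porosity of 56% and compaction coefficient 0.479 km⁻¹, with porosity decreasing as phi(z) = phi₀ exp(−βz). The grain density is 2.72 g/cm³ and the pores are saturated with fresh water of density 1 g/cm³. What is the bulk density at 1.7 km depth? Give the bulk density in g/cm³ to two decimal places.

2.29 g/cm³

Porosity at depth: phi = 0.56·exp(−0.479×1.7) = 0.56×0.4429 = 0.2481
Bulk density: ρ_b = (1−phi)ρ_g + phi·ρ_f = 0.7519×2.72 + 0.2481×1
       = 2.045 + 0.248 = 2.293 g/cm³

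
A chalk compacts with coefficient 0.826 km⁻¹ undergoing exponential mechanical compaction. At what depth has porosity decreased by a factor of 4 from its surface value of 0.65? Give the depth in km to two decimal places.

1.68 km

φ/φ₀ = 1/4 ⇒ exp(−c·Z) = 1/4 ⇒ Z = ln(4) / c
Z = 1.3863 / 0.826 = 1.678 km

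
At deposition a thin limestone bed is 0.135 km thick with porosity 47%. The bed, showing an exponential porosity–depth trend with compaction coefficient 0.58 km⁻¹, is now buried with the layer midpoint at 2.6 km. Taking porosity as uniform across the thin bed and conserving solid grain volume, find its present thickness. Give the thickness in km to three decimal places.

0.080 km

Porosity at 2.6 km: n = 0.47·exp(−0.58×2.6) = 0.1040
Solid-volume conservation: h(1−n) = h₀(1−n₀) ⇒ h = h₀·(1−n₀)/(1−n)
h = 0.135 × (1 − 0.47)/(1 − 0.1040) = 0.135 × 0.5915 = 0.0799 km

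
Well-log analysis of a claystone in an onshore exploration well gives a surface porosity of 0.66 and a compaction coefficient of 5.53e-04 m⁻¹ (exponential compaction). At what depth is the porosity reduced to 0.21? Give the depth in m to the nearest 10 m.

2070 m

Working in km (1 km = 1000 m; c in km⁻¹ = c in m⁻¹ × 1000):
Invert Athy's law: z = ln(φ₀/φ) / c
z = ln(0.66/0.21) / 0.553 = ln(3.143) / 0.553 = 1.1451 / 0.553 = 2.071 km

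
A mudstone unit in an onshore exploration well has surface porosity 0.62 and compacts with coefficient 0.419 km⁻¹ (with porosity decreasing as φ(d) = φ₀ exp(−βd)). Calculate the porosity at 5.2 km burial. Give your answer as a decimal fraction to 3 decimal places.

φ = φ₀·exp(−β·d) = 0.62 × exp(−0.419 × 5.2) = 0.62 × exp(−2.179)
  = 0.62 × 0.1132 = 0.0702

0.070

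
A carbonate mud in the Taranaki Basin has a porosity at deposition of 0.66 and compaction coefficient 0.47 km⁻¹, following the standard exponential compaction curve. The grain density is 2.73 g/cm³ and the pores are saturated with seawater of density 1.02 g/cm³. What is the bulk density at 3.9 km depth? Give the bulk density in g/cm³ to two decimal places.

Porosity at depth: phi = 0.66·exp(−0.47×3.9) = 0.66×0.1599 = 0.1056
Bulk density: ρ_b = (1−phi)ρ_g + phi·ρ_f = 0.8944×2.73 + 0.1056×1.02
       = 2.442 + 0.108 = 2.549 g/cm³

2.55 g/cm³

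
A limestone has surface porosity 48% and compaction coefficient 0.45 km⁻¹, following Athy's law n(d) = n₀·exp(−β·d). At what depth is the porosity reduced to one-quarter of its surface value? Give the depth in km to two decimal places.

n/n₀ = 1/4 ⇒ exp(−β·d) = 1/4 ⇒ d = ln(4) / β
d = 1.3863 / 0.45 = 3.081 km

3.08 km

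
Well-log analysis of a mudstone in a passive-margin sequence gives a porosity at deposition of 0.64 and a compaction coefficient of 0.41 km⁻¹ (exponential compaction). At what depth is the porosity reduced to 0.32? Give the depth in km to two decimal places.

Invert Athy's law: z = ln(phi₀/phi) / β
z = ln(0.64/0.32) / 0.41 = ln(2) / 0.41 = 0.6931 / 0.41 = 1.691 km

1.69 km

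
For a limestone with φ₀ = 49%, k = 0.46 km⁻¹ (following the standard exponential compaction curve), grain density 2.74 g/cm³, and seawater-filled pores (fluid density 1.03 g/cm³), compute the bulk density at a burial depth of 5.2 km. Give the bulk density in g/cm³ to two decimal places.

Porosity at depth: φ = 0.49·exp(−0.46×5.2) = 0.49×0.0914 = 0.0448
Bulk density: ρ_b = (1−φ)ρ_g + φ·ρ_f = 0.9552×2.74 + 0.0448×1.03
       = 2.617 + 0.046 = 2.663 g/cm³

2.66 g/cm³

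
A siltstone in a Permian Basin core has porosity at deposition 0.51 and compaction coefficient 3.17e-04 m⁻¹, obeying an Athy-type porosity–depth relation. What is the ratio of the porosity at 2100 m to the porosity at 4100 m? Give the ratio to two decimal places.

Working in km (1 km = 1000 m; k in km⁻¹ = k in m⁻¹ × 1000):
φ(d₁)/φ(d₂) = e^(−k·d₁)/e^(−k·d₂) = e^{k(d₂−d₁)}
= exp(0.317 × 2) = exp(0.634) = 1.8851

1.89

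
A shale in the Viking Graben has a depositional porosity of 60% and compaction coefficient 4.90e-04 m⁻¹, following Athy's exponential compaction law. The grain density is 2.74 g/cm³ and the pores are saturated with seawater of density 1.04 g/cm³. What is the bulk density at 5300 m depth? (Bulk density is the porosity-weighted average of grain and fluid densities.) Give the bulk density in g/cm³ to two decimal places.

2.66 g/cm³

Working in km (1 km = 1000 m; c in km⁻¹ = c in m⁻¹ × 1000):
Porosity at depth: φ = 0.6·exp(−0.49×5.3) = 0.6×0.0745 = 0.0447
Bulk density: ρ_b = (1−φ)ρ_g + φ·ρ_f = 0.9553×2.74 + 0.0447×1.04
       = 2.618 + 0.046 = 2.664 g/cm³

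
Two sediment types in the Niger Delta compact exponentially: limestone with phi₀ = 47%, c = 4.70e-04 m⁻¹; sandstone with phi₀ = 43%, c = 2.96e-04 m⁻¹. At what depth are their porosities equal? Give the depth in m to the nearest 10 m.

510 m

Working in km (1 km = 1000 m; c in km⁻¹ = c in m⁻¹ × 1000):
Set phi₀ₐ e^(−cₐZ) = phi₀ᵦ e^(−cᵦZ) ⇒ ln(phi₀ₐ/phi₀ᵦ) = (cₐ − cᵦ)·Z
Z = ln(0.47/0.43) / (0.47 − 0.296) = 0.0889 / 0.174 = 0.511 km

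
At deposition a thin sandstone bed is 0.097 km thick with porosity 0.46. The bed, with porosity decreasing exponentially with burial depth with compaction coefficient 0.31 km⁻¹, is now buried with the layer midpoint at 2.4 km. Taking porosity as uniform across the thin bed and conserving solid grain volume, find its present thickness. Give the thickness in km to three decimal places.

0.067 km

Porosity at 2.4 km: φ = 0.46·exp(−0.31×2.4) = 0.2186
Solid-volume conservation: h(1−φ) = h₀(1−φ₀) ⇒ h = h₀·(1−φ₀)/(1−φ)
h = 0.097 × (1 − 0.46)/(1 − 0.2186) = 0.097 × 0.6911 = 0.0670 km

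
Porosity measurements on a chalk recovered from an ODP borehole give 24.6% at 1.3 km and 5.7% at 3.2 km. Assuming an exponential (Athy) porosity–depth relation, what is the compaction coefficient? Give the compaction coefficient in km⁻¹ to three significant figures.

Athy: φ(d) = φ₀ e^(−kd) ⇒ φ₁/φ₂ = e^{k(d₂−d₁)} ⇒ k = ln(φ₁/φ₂)/(d₂−d₁)
k = ln(0.246/0.057) / (3.2 − 1.3) = ln(4.316) / 1.9 = 1.4623 / 1.9 = 0.7696 km⁻¹

0.770 km⁻¹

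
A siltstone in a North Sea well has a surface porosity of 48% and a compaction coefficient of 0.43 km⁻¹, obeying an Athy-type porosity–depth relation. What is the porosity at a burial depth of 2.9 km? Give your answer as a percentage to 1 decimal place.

φ = φ₀·exp(−c·d) = 0.48 × exp(−0.43 × 2.9) = 0.48 × exp(−1.247)
  = 0.48 × 0.2874 = 0.1379

13.8%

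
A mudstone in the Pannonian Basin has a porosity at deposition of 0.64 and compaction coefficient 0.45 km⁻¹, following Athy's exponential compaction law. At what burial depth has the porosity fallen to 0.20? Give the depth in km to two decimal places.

Invert Athy's law: d = ln(n₀/n) / c
d = ln(0.64/0.2) / 0.45 = ln(3.2) / 0.45 = 1.1632 / 0.45 = 2.585 km

2.58 km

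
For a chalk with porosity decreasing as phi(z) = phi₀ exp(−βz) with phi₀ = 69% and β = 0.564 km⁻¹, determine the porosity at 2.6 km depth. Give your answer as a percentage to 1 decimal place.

15.9%

phi = phi₀·exp(−β·z) = 0.69 × exp(−0.564 × 2.6) = 0.69 × exp(−1.466)
  = 0.69 × 0.2308 = 0.1592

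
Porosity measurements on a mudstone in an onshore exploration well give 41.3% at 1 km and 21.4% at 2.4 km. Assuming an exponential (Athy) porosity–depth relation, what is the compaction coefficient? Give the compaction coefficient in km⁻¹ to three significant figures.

Athy: n(z) = n₀ e^(−kz) ⇒ n₁/n₂ = e^{k(z₂−z₁)} ⇒ k = ln(n₁/n₂)/(z₂−z₁)
k = ln(0.413/0.214) / (2.4 − 1) = ln(1.93) / 1.4 = 0.6575 / 1.4 = 0.4696 km⁻¹

0.470 km⁻¹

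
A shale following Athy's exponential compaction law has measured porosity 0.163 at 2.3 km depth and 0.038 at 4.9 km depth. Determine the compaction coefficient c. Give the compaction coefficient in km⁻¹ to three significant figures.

Athy: n(Z) = n₀ e^(−cZ) ⇒ n₁/n₂ = e^{c(Z₂−Z₁)} ⇒ c = ln(n₁/n₂)/(Z₂−Z₁)
c = ln(0.163/0.038) / (4.9 − 2.3) = ln(4.289) / 2.6 = 1.4562 / 2.6 = 0.5601 km⁻¹

0.560 km⁻¹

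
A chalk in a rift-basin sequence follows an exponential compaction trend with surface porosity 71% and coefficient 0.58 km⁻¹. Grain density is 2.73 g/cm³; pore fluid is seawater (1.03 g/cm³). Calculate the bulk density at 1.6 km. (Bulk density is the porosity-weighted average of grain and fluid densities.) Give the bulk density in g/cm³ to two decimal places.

Porosity at depth: phi = 0.71·exp(−0.58×1.6) = 0.71×0.3953 = 0.2807
Bulk density: ρ_b = (1−phi)ρ_g + phi·ρ_f = 0.7193×2.73 + 0.2807×1.03
       = 1.964 + 0.289 = 2.253 g/cm³

2.25 g/cm³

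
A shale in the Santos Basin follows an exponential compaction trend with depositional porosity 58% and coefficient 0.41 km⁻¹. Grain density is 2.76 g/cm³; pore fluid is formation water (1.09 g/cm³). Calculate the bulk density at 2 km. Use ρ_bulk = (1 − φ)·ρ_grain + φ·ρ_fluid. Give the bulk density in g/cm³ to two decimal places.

2.33 g/cm³

Porosity at depth: φ = 0.58·exp(−0.41×2) = 0.58×0.4404 = 0.2555
Bulk density: ρ_b = (1−φ)ρ_g + φ·ρ_f = 0.7445×2.76 + 0.2555×1.09
       = 2.055 + 0.278 = 2.333 g/cm³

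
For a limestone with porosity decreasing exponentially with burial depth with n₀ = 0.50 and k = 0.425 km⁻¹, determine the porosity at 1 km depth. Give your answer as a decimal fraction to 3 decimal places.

n = n₀·exp(−k·Z) = 0.5 × exp(−0.425 × 1) = 0.5 × exp(−0.425)
  = 0.5 × 0.6538 = 0.3269

0.327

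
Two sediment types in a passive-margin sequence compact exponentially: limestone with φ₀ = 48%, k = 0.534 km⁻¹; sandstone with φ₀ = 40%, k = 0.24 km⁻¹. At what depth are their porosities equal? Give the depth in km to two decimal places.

Set φ₀ₐ e^(−kₐz) = φ₀ᵦ e^(−kᵦz) ⇒ ln(φ₀ₐ/φ₀ᵦ) = (kₐ − kᵦ)·z
z = ln(0.48/0.4) / (0.534 − 0.24) = 0.1823 / 0.294 = 0.620 km

0.62 km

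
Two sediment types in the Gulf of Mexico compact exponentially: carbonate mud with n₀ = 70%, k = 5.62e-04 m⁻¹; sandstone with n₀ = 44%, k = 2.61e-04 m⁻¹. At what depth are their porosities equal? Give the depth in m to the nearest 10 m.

1540 m

Working in km (1 km = 1000 m; k in km⁻¹ = k in m⁻¹ × 1000):
Set n₀ₐ e^(−kₐz) = n₀ᵦ e^(−kᵦz) ⇒ ln(n₀ₐ/n₀ᵦ) = (kₐ − kᵦ)·z
z = ln(0.7/0.44) / (0.562 − 0.261) = 0.4643 / 0.301 = 1.543 km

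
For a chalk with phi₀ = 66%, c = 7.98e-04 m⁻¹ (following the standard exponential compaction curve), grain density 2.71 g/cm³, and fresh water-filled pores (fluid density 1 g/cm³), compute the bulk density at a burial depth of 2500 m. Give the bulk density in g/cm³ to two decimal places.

2.56 g/cm³

Working in km (1 km = 1000 m; c in km⁻¹ = c in m⁻¹ × 1000):
Porosity at depth: phi = 0.66·exp(−0.798×2.5) = 0.66×0.1360 = 0.0898
Bulk density: ρ_b = (1−phi)ρ_g + phi·ρ_f = 0.9102×2.71 + 0.0898×1
       = 2.467 + 0.090 = 2.556 g/cm³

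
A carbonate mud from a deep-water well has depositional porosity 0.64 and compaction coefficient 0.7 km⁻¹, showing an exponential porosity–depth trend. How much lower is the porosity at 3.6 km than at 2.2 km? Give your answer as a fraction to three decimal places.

φ(2.2) = 0.64·e^(−0.7×2.2) = 0.1372
φ(3.6) = 0.64·e^(−0.7×3.6) = 0.0515
Δφ = 0.1372 − 0.0515 = 0.0857

0.086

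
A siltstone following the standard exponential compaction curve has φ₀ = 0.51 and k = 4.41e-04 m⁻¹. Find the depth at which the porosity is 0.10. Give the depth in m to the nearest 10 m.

Working in km (1 km = 1000 m; k in km⁻¹ = k in m⁻¹ × 1000):
Invert Athy's law: z = ln(φ₀/φ) / k
z = ln(0.51/0.1) / 0.441 = ln(5.1) / 0.441 = 1.6292 / 0.441 = 3.694 km

3690 m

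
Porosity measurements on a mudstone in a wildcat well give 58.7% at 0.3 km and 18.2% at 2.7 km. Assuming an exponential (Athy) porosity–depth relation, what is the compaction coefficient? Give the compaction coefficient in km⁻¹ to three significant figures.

0.488 km⁻¹

Athy: n(d) = n₀ e^(−cd) ⇒ n₁/n₂ = e^{c(d₂−d₁)} ⇒ c = ln(n₁/n₂)/(d₂−d₁)
c = ln(0.587/0.182) / (2.7 − 0.3) = ln(3.225) / 2.4 = 1.1710 / 2.4 = 0.4879 km⁻¹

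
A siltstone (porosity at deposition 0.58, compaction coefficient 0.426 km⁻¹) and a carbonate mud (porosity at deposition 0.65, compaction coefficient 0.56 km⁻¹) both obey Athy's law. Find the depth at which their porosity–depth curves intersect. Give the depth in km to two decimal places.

Set phi₀ₐ e^(−βₐz) = phi₀ᵦ e^(−βᵦz) ⇒ ln(phi₀ₐ/phi₀ᵦ) = (βₐ − βᵦ)·z
z = ln(0.58/0.65) / (0.426 − 0.56) = -0.1139 / -0.134 = 0.850 km

0.85 km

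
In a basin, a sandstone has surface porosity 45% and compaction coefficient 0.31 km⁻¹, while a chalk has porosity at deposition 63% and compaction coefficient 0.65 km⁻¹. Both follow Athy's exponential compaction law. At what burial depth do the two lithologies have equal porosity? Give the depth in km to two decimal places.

0.99 km

Set φ₀ₐ e^(−βₐZ) = φ₀ᵦ e^(−βᵦZ) ⇒ ln(φ₀ₐ/φ₀ᵦ) = (βₐ − βᵦ)·Z
Z = ln(0.45/0.63) / (0.31 − 0.65) = -0.3365 / -0.34 = 0.990 km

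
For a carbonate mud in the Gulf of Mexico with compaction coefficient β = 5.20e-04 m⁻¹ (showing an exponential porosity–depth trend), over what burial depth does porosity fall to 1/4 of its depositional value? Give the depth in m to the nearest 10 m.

Working in km (1 km = 1000 m; β in km⁻¹ = β in m⁻¹ × 1000):
n/n₀ = 1/4 ⇒ exp(−β·d) = 1/4 ⇒ d = ln(4) / β
d = 1.3863 / 0.52 = 2.666 km

2670 m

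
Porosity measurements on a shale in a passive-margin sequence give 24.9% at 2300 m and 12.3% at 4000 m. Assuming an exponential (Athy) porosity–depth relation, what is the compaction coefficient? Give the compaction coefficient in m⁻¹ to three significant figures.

0.000415 m⁻¹

Working in km (1 km = 1000 m; β in km⁻¹ = β in m⁻¹ × 1000):
Athy: phi(Z) = phi₀ e^(−βZ) ⇒ phi₁/phi₂ = e^{β(Z₂−Z₁)} ⇒ β = ln(phi₁/phi₂)/(Z₂−Z₁)
β = ln(0.249/0.123) / (4 − 2.3) = ln(2.024) / 1.7 = 0.7053 / 1.7 = 0.4149 km⁻¹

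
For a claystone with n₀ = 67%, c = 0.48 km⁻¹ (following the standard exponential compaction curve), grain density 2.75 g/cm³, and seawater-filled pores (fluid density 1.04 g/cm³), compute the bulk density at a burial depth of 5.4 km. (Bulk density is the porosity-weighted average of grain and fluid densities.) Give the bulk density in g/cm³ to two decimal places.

Porosity at depth: n = 0.67·exp(−0.48×5.4) = 0.67×0.0749 = 0.0502
Bulk density: ρ_b = (1−n)ρ_g + n·ρ_f = 0.9498×2.75 + 0.0502×1.04
       = 2.612 + 0.052 = 2.664 g/cm³

2.66 g/cm³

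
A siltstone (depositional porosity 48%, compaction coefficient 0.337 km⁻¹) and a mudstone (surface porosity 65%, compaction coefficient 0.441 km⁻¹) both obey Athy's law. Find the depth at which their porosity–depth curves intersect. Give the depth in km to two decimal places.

2.92 km

Set phi₀ₐ e^(−cₐz) = phi₀ᵦ e^(−cᵦz) ⇒ ln(phi₀ₐ/phi₀ᵦ) = (cₐ − cᵦ)·z
z = ln(0.48/0.65) / (0.337 − 0.441) = -0.3032 / -0.104 = 2.915 km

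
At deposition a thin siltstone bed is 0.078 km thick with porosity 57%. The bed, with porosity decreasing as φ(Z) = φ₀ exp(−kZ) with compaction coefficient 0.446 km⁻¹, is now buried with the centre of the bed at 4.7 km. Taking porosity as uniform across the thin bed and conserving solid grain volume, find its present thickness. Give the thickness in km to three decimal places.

0.036 km

Porosity at 4.7 km: φ = 0.57·exp(−0.446×4.7) = 0.0701
Solid-volume conservation: h(1−φ) = h₀(1−φ₀) ⇒ h = h₀·(1−φ₀)/(1−φ)
h = 0.078 × (1 − 0.57)/(1 − 0.0701) = 0.078 × 0.4624 = 0.0361 km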